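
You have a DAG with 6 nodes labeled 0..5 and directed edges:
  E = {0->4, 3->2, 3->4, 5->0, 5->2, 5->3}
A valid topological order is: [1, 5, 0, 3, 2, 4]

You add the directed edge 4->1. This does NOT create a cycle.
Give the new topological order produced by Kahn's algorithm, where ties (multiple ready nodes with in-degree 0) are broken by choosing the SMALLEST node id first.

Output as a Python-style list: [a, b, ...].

Answer: [5, 0, 3, 2, 4, 1]

Derivation:
Old toposort: [1, 5, 0, 3, 2, 4]
Added edge: 4->1
Position of 4 (5) > position of 1 (0). Must reorder: 4 must now come before 1.
Run Kahn's algorithm (break ties by smallest node id):
  initial in-degrees: [1, 1, 2, 1, 2, 0]
  ready (indeg=0): [5]
  pop 5: indeg[0]->0; indeg[2]->1; indeg[3]->0 | ready=[0, 3] | order so far=[5]
  pop 0: indeg[4]->1 | ready=[3] | order so far=[5, 0]
  pop 3: indeg[2]->0; indeg[4]->0 | ready=[2, 4] | order so far=[5, 0, 3]
  pop 2: no out-edges | ready=[4] | order so far=[5, 0, 3, 2]
  pop 4: indeg[1]->0 | ready=[1] | order so far=[5, 0, 3, 2, 4]
  pop 1: no out-edges | ready=[] | order so far=[5, 0, 3, 2, 4, 1]
  Result: [5, 0, 3, 2, 4, 1]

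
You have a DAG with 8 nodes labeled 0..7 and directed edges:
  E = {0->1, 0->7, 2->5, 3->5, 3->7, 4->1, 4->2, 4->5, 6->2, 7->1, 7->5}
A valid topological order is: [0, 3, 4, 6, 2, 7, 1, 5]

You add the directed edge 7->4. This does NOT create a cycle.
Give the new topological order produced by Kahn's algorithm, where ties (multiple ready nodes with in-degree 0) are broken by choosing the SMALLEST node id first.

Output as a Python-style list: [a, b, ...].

Answer: [0, 3, 6, 7, 4, 1, 2, 5]

Derivation:
Old toposort: [0, 3, 4, 6, 2, 7, 1, 5]
Added edge: 7->4
Position of 7 (5) > position of 4 (2). Must reorder: 7 must now come before 4.
Run Kahn's algorithm (break ties by smallest node id):
  initial in-degrees: [0, 3, 2, 0, 1, 4, 0, 2]
  ready (indeg=0): [0, 3, 6]
  pop 0: indeg[1]->2; indeg[7]->1 | ready=[3, 6] | order so far=[0]
  pop 3: indeg[5]->3; indeg[7]->0 | ready=[6, 7] | order so far=[0, 3]
  pop 6: indeg[2]->1 | ready=[7] | order so far=[0, 3, 6]
  pop 7: indeg[1]->1; indeg[4]->0; indeg[5]->2 | ready=[4] | order so far=[0, 3, 6, 7]
  pop 4: indeg[1]->0; indeg[2]->0; indeg[5]->1 | ready=[1, 2] | order so far=[0, 3, 6, 7, 4]
  pop 1: no out-edges | ready=[2] | order so far=[0, 3, 6, 7, 4, 1]
  pop 2: indeg[5]->0 | ready=[5] | order so far=[0, 3, 6, 7, 4, 1, 2]
  pop 5: no out-edges | ready=[] | order so far=[0, 3, 6, 7, 4, 1, 2, 5]
  Result: [0, 3, 6, 7, 4, 1, 2, 5]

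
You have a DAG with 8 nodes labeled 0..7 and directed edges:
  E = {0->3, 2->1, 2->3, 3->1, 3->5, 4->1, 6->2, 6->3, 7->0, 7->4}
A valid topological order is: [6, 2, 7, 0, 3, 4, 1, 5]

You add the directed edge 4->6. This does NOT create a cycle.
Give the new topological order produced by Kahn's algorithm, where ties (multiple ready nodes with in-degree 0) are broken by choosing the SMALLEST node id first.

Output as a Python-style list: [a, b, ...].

Answer: [7, 0, 4, 6, 2, 3, 1, 5]

Derivation:
Old toposort: [6, 2, 7, 0, 3, 4, 1, 5]
Added edge: 4->6
Position of 4 (5) > position of 6 (0). Must reorder: 4 must now come before 6.
Run Kahn's algorithm (break ties by smallest node id):
  initial in-degrees: [1, 3, 1, 3, 1, 1, 1, 0]
  ready (indeg=0): [7]
  pop 7: indeg[0]->0; indeg[4]->0 | ready=[0, 4] | order so far=[7]
  pop 0: indeg[3]->2 | ready=[4] | order so far=[7, 0]
  pop 4: indeg[1]->2; indeg[6]->0 | ready=[6] | order so far=[7, 0, 4]
  pop 6: indeg[2]->0; indeg[3]->1 | ready=[2] | order so far=[7, 0, 4, 6]
  pop 2: indeg[1]->1; indeg[3]->0 | ready=[3] | order so far=[7, 0, 4, 6, 2]
  pop 3: indeg[1]->0; indeg[5]->0 | ready=[1, 5] | order so far=[7, 0, 4, 6, 2, 3]
  pop 1: no out-edges | ready=[5] | order so far=[7, 0, 4, 6, 2, 3, 1]
  pop 5: no out-edges | ready=[] | order so far=[7, 0, 4, 6, 2, 3, 1, 5]
  Result: [7, 0, 4, 6, 2, 3, 1, 5]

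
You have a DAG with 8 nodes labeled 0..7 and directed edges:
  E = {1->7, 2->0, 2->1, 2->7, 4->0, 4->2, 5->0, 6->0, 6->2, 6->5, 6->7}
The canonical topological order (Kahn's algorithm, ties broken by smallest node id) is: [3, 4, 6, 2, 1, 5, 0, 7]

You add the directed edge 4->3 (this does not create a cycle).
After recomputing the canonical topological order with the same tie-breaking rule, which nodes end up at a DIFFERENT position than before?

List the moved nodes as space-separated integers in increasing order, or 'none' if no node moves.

Answer: 3 4

Derivation:
Old toposort: [3, 4, 6, 2, 1, 5, 0, 7]
Added edge 4->3
Recompute Kahn (smallest-id tiebreak):
  initial in-degrees: [4, 1, 2, 1, 0, 1, 0, 3]
  ready (indeg=0): [4, 6]
  pop 4: indeg[0]->3; indeg[2]->1; indeg[3]->0 | ready=[3, 6] | order so far=[4]
  pop 3: no out-edges | ready=[6] | order so far=[4, 3]
  pop 6: indeg[0]->2; indeg[2]->0; indeg[5]->0; indeg[7]->2 | ready=[2, 5] | order so far=[4, 3, 6]
  pop 2: indeg[0]->1; indeg[1]->0; indeg[7]->1 | ready=[1, 5] | order so far=[4, 3, 6, 2]
  pop 1: indeg[7]->0 | ready=[5, 7] | order so far=[4, 3, 6, 2, 1]
  pop 5: indeg[0]->0 | ready=[0, 7] | order so far=[4, 3, 6, 2, 1, 5]
  pop 0: no out-edges | ready=[7] | order so far=[4, 3, 6, 2, 1, 5, 0]
  pop 7: no out-edges | ready=[] | order so far=[4, 3, 6, 2, 1, 5, 0, 7]
New canonical toposort: [4, 3, 6, 2, 1, 5, 0, 7]
Compare positions:
  Node 0: index 6 -> 6 (same)
  Node 1: index 4 -> 4 (same)
  Node 2: index 3 -> 3 (same)
  Node 3: index 0 -> 1 (moved)
  Node 4: index 1 -> 0 (moved)
  Node 5: index 5 -> 5 (same)
  Node 6: index 2 -> 2 (same)
  Node 7: index 7 -> 7 (same)
Nodes that changed position: 3 4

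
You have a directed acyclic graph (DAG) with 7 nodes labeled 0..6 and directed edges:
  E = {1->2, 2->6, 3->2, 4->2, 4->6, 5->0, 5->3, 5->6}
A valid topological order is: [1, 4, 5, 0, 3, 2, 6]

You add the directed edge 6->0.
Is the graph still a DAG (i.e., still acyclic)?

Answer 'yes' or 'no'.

Given toposort: [1, 4, 5, 0, 3, 2, 6]
Position of 6: index 6; position of 0: index 3
New edge 6->0: backward (u after v in old order)
Backward edge: old toposort is now invalid. Check if this creates a cycle.
Does 0 already reach 6? Reachable from 0: [0]. NO -> still a DAG (reorder needed).
Still a DAG? yes

Answer: yes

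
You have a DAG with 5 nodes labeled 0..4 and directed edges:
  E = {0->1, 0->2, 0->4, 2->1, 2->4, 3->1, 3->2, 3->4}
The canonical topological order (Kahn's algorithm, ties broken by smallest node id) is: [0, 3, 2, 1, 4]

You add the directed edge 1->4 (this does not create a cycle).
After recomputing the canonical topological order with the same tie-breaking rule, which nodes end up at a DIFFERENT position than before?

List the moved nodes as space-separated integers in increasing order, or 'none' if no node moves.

Answer: none

Derivation:
Old toposort: [0, 3, 2, 1, 4]
Added edge 1->4
Recompute Kahn (smallest-id tiebreak):
  initial in-degrees: [0, 3, 2, 0, 4]
  ready (indeg=0): [0, 3]
  pop 0: indeg[1]->2; indeg[2]->1; indeg[4]->3 | ready=[3] | order so far=[0]
  pop 3: indeg[1]->1; indeg[2]->0; indeg[4]->2 | ready=[2] | order so far=[0, 3]
  pop 2: indeg[1]->0; indeg[4]->1 | ready=[1] | order so far=[0, 3, 2]
  pop 1: indeg[4]->0 | ready=[4] | order so far=[0, 3, 2, 1]
  pop 4: no out-edges | ready=[] | order so far=[0, 3, 2, 1, 4]
New canonical toposort: [0, 3, 2, 1, 4]
Compare positions:
  Node 0: index 0 -> 0 (same)
  Node 1: index 3 -> 3 (same)
  Node 2: index 2 -> 2 (same)
  Node 3: index 1 -> 1 (same)
  Node 4: index 4 -> 4 (same)
Nodes that changed position: none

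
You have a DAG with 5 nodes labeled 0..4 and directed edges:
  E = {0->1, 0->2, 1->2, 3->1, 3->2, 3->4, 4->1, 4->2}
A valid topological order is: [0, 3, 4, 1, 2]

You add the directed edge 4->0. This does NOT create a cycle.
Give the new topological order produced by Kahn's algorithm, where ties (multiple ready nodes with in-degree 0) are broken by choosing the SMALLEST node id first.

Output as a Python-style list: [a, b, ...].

Answer: [3, 4, 0, 1, 2]

Derivation:
Old toposort: [0, 3, 4, 1, 2]
Added edge: 4->0
Position of 4 (2) > position of 0 (0). Must reorder: 4 must now come before 0.
Run Kahn's algorithm (break ties by smallest node id):
  initial in-degrees: [1, 3, 4, 0, 1]
  ready (indeg=0): [3]
  pop 3: indeg[1]->2; indeg[2]->3; indeg[4]->0 | ready=[4] | order so far=[3]
  pop 4: indeg[0]->0; indeg[1]->1; indeg[2]->2 | ready=[0] | order so far=[3, 4]
  pop 0: indeg[1]->0; indeg[2]->1 | ready=[1] | order so far=[3, 4, 0]
  pop 1: indeg[2]->0 | ready=[2] | order so far=[3, 4, 0, 1]
  pop 2: no out-edges | ready=[] | order so far=[3, 4, 0, 1, 2]
  Result: [3, 4, 0, 1, 2]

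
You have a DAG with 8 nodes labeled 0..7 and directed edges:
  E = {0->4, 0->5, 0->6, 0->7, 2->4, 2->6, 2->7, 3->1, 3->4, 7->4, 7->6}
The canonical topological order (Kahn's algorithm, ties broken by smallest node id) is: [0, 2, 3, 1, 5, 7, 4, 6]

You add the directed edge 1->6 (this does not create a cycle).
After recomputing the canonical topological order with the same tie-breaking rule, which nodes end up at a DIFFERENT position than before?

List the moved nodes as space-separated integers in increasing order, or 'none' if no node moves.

Answer: none

Derivation:
Old toposort: [0, 2, 3, 1, 5, 7, 4, 6]
Added edge 1->6
Recompute Kahn (smallest-id tiebreak):
  initial in-degrees: [0, 1, 0, 0, 4, 1, 4, 2]
  ready (indeg=0): [0, 2, 3]
  pop 0: indeg[4]->3; indeg[5]->0; indeg[6]->3; indeg[7]->1 | ready=[2, 3, 5] | order so far=[0]
  pop 2: indeg[4]->2; indeg[6]->2; indeg[7]->0 | ready=[3, 5, 7] | order so far=[0, 2]
  pop 3: indeg[1]->0; indeg[4]->1 | ready=[1, 5, 7] | order so far=[0, 2, 3]
  pop 1: indeg[6]->1 | ready=[5, 7] | order so far=[0, 2, 3, 1]
  pop 5: no out-edges | ready=[7] | order so far=[0, 2, 3, 1, 5]
  pop 7: indeg[4]->0; indeg[6]->0 | ready=[4, 6] | order so far=[0, 2, 3, 1, 5, 7]
  pop 4: no out-edges | ready=[6] | order so far=[0, 2, 3, 1, 5, 7, 4]
  pop 6: no out-edges | ready=[] | order so far=[0, 2, 3, 1, 5, 7, 4, 6]
New canonical toposort: [0, 2, 3, 1, 5, 7, 4, 6]
Compare positions:
  Node 0: index 0 -> 0 (same)
  Node 1: index 3 -> 3 (same)
  Node 2: index 1 -> 1 (same)
  Node 3: index 2 -> 2 (same)
  Node 4: index 6 -> 6 (same)
  Node 5: index 4 -> 4 (same)
  Node 6: index 7 -> 7 (same)
  Node 7: index 5 -> 5 (same)
Nodes that changed position: none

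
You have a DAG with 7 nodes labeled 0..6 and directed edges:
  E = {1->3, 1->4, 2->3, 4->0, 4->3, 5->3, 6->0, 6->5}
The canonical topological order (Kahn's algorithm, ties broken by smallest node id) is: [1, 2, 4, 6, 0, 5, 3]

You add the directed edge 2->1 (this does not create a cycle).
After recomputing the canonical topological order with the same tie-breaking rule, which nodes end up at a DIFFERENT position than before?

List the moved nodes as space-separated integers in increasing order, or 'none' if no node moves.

Old toposort: [1, 2, 4, 6, 0, 5, 3]
Added edge 2->1
Recompute Kahn (smallest-id tiebreak):
  initial in-degrees: [2, 1, 0, 4, 1, 1, 0]
  ready (indeg=0): [2, 6]
  pop 2: indeg[1]->0; indeg[3]->3 | ready=[1, 6] | order so far=[2]
  pop 1: indeg[3]->2; indeg[4]->0 | ready=[4, 6] | order so far=[2, 1]
  pop 4: indeg[0]->1; indeg[3]->1 | ready=[6] | order so far=[2, 1, 4]
  pop 6: indeg[0]->0; indeg[5]->0 | ready=[0, 5] | order so far=[2, 1, 4, 6]
  pop 0: no out-edges | ready=[5] | order so far=[2, 1, 4, 6, 0]
  pop 5: indeg[3]->0 | ready=[3] | order so far=[2, 1, 4, 6, 0, 5]
  pop 3: no out-edges | ready=[] | order so far=[2, 1, 4, 6, 0, 5, 3]
New canonical toposort: [2, 1, 4, 6, 0, 5, 3]
Compare positions:
  Node 0: index 4 -> 4 (same)
  Node 1: index 0 -> 1 (moved)
  Node 2: index 1 -> 0 (moved)
  Node 3: index 6 -> 6 (same)
  Node 4: index 2 -> 2 (same)
  Node 5: index 5 -> 5 (same)
  Node 6: index 3 -> 3 (same)
Nodes that changed position: 1 2

Answer: 1 2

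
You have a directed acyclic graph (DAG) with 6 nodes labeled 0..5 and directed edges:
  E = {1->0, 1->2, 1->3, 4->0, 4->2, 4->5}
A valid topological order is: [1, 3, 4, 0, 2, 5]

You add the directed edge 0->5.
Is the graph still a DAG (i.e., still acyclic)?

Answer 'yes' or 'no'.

Given toposort: [1, 3, 4, 0, 2, 5]
Position of 0: index 3; position of 5: index 5
New edge 0->5: forward
Forward edge: respects the existing order. Still a DAG, same toposort still valid.
Still a DAG? yes

Answer: yes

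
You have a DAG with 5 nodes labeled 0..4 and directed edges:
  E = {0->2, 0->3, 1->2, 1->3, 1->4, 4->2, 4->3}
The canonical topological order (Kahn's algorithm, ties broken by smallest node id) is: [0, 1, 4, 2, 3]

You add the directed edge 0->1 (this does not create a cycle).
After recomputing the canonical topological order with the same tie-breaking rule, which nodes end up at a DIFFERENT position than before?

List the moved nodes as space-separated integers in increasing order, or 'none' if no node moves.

Answer: none

Derivation:
Old toposort: [0, 1, 4, 2, 3]
Added edge 0->1
Recompute Kahn (smallest-id tiebreak):
  initial in-degrees: [0, 1, 3, 3, 1]
  ready (indeg=0): [0]
  pop 0: indeg[1]->0; indeg[2]->2; indeg[3]->2 | ready=[1] | order so far=[0]
  pop 1: indeg[2]->1; indeg[3]->1; indeg[4]->0 | ready=[4] | order so far=[0, 1]
  pop 4: indeg[2]->0; indeg[3]->0 | ready=[2, 3] | order so far=[0, 1, 4]
  pop 2: no out-edges | ready=[3] | order so far=[0, 1, 4, 2]
  pop 3: no out-edges | ready=[] | order so far=[0, 1, 4, 2, 3]
New canonical toposort: [0, 1, 4, 2, 3]
Compare positions:
  Node 0: index 0 -> 0 (same)
  Node 1: index 1 -> 1 (same)
  Node 2: index 3 -> 3 (same)
  Node 3: index 4 -> 4 (same)
  Node 4: index 2 -> 2 (same)
Nodes that changed position: none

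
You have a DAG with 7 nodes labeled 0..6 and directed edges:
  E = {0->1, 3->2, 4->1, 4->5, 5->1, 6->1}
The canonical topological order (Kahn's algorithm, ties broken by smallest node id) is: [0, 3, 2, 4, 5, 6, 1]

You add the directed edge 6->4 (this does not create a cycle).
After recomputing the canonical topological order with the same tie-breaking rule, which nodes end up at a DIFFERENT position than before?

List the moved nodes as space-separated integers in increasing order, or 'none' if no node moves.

Answer: 4 5 6

Derivation:
Old toposort: [0, 3, 2, 4, 5, 6, 1]
Added edge 6->4
Recompute Kahn (smallest-id tiebreak):
  initial in-degrees: [0, 4, 1, 0, 1, 1, 0]
  ready (indeg=0): [0, 3, 6]
  pop 0: indeg[1]->3 | ready=[3, 6] | order so far=[0]
  pop 3: indeg[2]->0 | ready=[2, 6] | order so far=[0, 3]
  pop 2: no out-edges | ready=[6] | order so far=[0, 3, 2]
  pop 6: indeg[1]->2; indeg[4]->0 | ready=[4] | order so far=[0, 3, 2, 6]
  pop 4: indeg[1]->1; indeg[5]->0 | ready=[5] | order so far=[0, 3, 2, 6, 4]
  pop 5: indeg[1]->0 | ready=[1] | order so far=[0, 3, 2, 6, 4, 5]
  pop 1: no out-edges | ready=[] | order so far=[0, 3, 2, 6, 4, 5, 1]
New canonical toposort: [0, 3, 2, 6, 4, 5, 1]
Compare positions:
  Node 0: index 0 -> 0 (same)
  Node 1: index 6 -> 6 (same)
  Node 2: index 2 -> 2 (same)
  Node 3: index 1 -> 1 (same)
  Node 4: index 3 -> 4 (moved)
  Node 5: index 4 -> 5 (moved)
  Node 6: index 5 -> 3 (moved)
Nodes that changed position: 4 5 6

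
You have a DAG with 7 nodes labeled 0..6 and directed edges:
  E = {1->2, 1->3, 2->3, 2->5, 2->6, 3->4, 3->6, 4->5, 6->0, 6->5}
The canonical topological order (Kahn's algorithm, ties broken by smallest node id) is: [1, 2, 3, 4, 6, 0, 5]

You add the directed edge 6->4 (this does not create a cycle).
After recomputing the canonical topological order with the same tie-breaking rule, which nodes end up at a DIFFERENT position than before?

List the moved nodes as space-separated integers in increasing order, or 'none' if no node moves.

Answer: 0 4 6

Derivation:
Old toposort: [1, 2, 3, 4, 6, 0, 5]
Added edge 6->4
Recompute Kahn (smallest-id tiebreak):
  initial in-degrees: [1, 0, 1, 2, 2, 3, 2]
  ready (indeg=0): [1]
  pop 1: indeg[2]->0; indeg[3]->1 | ready=[2] | order so far=[1]
  pop 2: indeg[3]->0; indeg[5]->2; indeg[6]->1 | ready=[3] | order so far=[1, 2]
  pop 3: indeg[4]->1; indeg[6]->0 | ready=[6] | order so far=[1, 2, 3]
  pop 6: indeg[0]->0; indeg[4]->0; indeg[5]->1 | ready=[0, 4] | order so far=[1, 2, 3, 6]
  pop 0: no out-edges | ready=[4] | order so far=[1, 2, 3, 6, 0]
  pop 4: indeg[5]->0 | ready=[5] | order so far=[1, 2, 3, 6, 0, 4]
  pop 5: no out-edges | ready=[] | order so far=[1, 2, 3, 6, 0, 4, 5]
New canonical toposort: [1, 2, 3, 6, 0, 4, 5]
Compare positions:
  Node 0: index 5 -> 4 (moved)
  Node 1: index 0 -> 0 (same)
  Node 2: index 1 -> 1 (same)
  Node 3: index 2 -> 2 (same)
  Node 4: index 3 -> 5 (moved)
  Node 5: index 6 -> 6 (same)
  Node 6: index 4 -> 3 (moved)
Nodes that changed position: 0 4 6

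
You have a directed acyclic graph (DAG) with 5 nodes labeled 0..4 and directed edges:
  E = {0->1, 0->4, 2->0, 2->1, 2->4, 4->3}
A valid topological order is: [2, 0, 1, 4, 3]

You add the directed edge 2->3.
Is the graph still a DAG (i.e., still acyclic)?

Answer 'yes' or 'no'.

Answer: yes

Derivation:
Given toposort: [2, 0, 1, 4, 3]
Position of 2: index 0; position of 3: index 4
New edge 2->3: forward
Forward edge: respects the existing order. Still a DAG, same toposort still valid.
Still a DAG? yes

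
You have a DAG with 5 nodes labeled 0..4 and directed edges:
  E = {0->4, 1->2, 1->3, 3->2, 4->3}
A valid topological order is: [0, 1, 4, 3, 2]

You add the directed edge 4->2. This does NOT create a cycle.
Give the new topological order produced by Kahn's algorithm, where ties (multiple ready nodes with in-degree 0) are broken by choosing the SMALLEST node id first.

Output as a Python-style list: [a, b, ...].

Answer: [0, 1, 4, 3, 2]

Derivation:
Old toposort: [0, 1, 4, 3, 2]
Added edge: 4->2
Position of 4 (2) < position of 2 (4). Old order still valid.
Run Kahn's algorithm (break ties by smallest node id):
  initial in-degrees: [0, 0, 3, 2, 1]
  ready (indeg=0): [0, 1]
  pop 0: indeg[4]->0 | ready=[1, 4] | order so far=[0]
  pop 1: indeg[2]->2; indeg[3]->1 | ready=[4] | order so far=[0, 1]
  pop 4: indeg[2]->1; indeg[3]->0 | ready=[3] | order so far=[0, 1, 4]
  pop 3: indeg[2]->0 | ready=[2] | order so far=[0, 1, 4, 3]
  pop 2: no out-edges | ready=[] | order so far=[0, 1, 4, 3, 2]
  Result: [0, 1, 4, 3, 2]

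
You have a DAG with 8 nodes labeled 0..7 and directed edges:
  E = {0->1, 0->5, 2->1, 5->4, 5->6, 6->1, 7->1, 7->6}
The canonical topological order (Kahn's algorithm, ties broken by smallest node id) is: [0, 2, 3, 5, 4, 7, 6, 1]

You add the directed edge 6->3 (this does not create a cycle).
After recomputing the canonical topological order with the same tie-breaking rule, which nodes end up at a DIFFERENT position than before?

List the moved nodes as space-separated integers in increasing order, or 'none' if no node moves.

Old toposort: [0, 2, 3, 5, 4, 7, 6, 1]
Added edge 6->3
Recompute Kahn (smallest-id tiebreak):
  initial in-degrees: [0, 4, 0, 1, 1, 1, 2, 0]
  ready (indeg=0): [0, 2, 7]
  pop 0: indeg[1]->3; indeg[5]->0 | ready=[2, 5, 7] | order so far=[0]
  pop 2: indeg[1]->2 | ready=[5, 7] | order so far=[0, 2]
  pop 5: indeg[4]->0; indeg[6]->1 | ready=[4, 7] | order so far=[0, 2, 5]
  pop 4: no out-edges | ready=[7] | order so far=[0, 2, 5, 4]
  pop 7: indeg[1]->1; indeg[6]->0 | ready=[6] | order so far=[0, 2, 5, 4, 7]
  pop 6: indeg[1]->0; indeg[3]->0 | ready=[1, 3] | order so far=[0, 2, 5, 4, 7, 6]
  pop 1: no out-edges | ready=[3] | order so far=[0, 2, 5, 4, 7, 6, 1]
  pop 3: no out-edges | ready=[] | order so far=[0, 2, 5, 4, 7, 6, 1, 3]
New canonical toposort: [0, 2, 5, 4, 7, 6, 1, 3]
Compare positions:
  Node 0: index 0 -> 0 (same)
  Node 1: index 7 -> 6 (moved)
  Node 2: index 1 -> 1 (same)
  Node 3: index 2 -> 7 (moved)
  Node 4: index 4 -> 3 (moved)
  Node 5: index 3 -> 2 (moved)
  Node 6: index 6 -> 5 (moved)
  Node 7: index 5 -> 4 (moved)
Nodes that changed position: 1 3 4 5 6 7

Answer: 1 3 4 5 6 7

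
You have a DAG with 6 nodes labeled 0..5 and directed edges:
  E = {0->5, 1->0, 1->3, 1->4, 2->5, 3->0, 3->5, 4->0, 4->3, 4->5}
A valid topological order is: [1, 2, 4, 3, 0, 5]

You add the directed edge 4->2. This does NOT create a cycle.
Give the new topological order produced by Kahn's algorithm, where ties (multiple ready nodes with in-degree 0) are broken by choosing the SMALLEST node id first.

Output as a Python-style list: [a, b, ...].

Old toposort: [1, 2, 4, 3, 0, 5]
Added edge: 4->2
Position of 4 (2) > position of 2 (1). Must reorder: 4 must now come before 2.
Run Kahn's algorithm (break ties by smallest node id):
  initial in-degrees: [3, 0, 1, 2, 1, 4]
  ready (indeg=0): [1]
  pop 1: indeg[0]->2; indeg[3]->1; indeg[4]->0 | ready=[4] | order so far=[1]
  pop 4: indeg[0]->1; indeg[2]->0; indeg[3]->0; indeg[5]->3 | ready=[2, 3] | order so far=[1, 4]
  pop 2: indeg[5]->2 | ready=[3] | order so far=[1, 4, 2]
  pop 3: indeg[0]->0; indeg[5]->1 | ready=[0] | order so far=[1, 4, 2, 3]
  pop 0: indeg[5]->0 | ready=[5] | order so far=[1, 4, 2, 3, 0]
  pop 5: no out-edges | ready=[] | order so far=[1, 4, 2, 3, 0, 5]
  Result: [1, 4, 2, 3, 0, 5]

Answer: [1, 4, 2, 3, 0, 5]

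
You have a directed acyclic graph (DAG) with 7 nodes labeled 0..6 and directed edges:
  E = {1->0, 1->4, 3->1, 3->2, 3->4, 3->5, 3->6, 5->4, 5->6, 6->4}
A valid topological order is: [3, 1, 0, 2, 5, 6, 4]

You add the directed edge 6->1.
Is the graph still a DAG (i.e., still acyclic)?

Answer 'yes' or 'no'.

Answer: yes

Derivation:
Given toposort: [3, 1, 0, 2, 5, 6, 4]
Position of 6: index 5; position of 1: index 1
New edge 6->1: backward (u after v in old order)
Backward edge: old toposort is now invalid. Check if this creates a cycle.
Does 1 already reach 6? Reachable from 1: [0, 1, 4]. NO -> still a DAG (reorder needed).
Still a DAG? yes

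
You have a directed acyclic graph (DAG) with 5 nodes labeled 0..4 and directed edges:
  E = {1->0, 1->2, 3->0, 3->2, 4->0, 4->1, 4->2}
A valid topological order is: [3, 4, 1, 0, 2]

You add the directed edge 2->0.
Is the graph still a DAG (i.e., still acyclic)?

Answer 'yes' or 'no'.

Given toposort: [3, 4, 1, 0, 2]
Position of 2: index 4; position of 0: index 3
New edge 2->0: backward (u after v in old order)
Backward edge: old toposort is now invalid. Check if this creates a cycle.
Does 0 already reach 2? Reachable from 0: [0]. NO -> still a DAG (reorder needed).
Still a DAG? yes

Answer: yes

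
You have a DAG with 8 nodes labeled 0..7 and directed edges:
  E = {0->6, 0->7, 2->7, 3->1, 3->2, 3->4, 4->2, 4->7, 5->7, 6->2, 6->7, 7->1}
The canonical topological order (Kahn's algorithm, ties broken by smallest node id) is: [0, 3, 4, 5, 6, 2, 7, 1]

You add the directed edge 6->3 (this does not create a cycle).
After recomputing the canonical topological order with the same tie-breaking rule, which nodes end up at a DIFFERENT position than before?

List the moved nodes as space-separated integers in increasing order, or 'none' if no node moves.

Answer: 3 4 5 6

Derivation:
Old toposort: [0, 3, 4, 5, 6, 2, 7, 1]
Added edge 6->3
Recompute Kahn (smallest-id tiebreak):
  initial in-degrees: [0, 2, 3, 1, 1, 0, 1, 5]
  ready (indeg=0): [0, 5]
  pop 0: indeg[6]->0; indeg[7]->4 | ready=[5, 6] | order so far=[0]
  pop 5: indeg[7]->3 | ready=[6] | order so far=[0, 5]
  pop 6: indeg[2]->2; indeg[3]->0; indeg[7]->2 | ready=[3] | order so far=[0, 5, 6]
  pop 3: indeg[1]->1; indeg[2]->1; indeg[4]->0 | ready=[4] | order so far=[0, 5, 6, 3]
  pop 4: indeg[2]->0; indeg[7]->1 | ready=[2] | order so far=[0, 5, 6, 3, 4]
  pop 2: indeg[7]->0 | ready=[7] | order so far=[0, 5, 6, 3, 4, 2]
  pop 7: indeg[1]->0 | ready=[1] | order so far=[0, 5, 6, 3, 4, 2, 7]
  pop 1: no out-edges | ready=[] | order so far=[0, 5, 6, 3, 4, 2, 7, 1]
New canonical toposort: [0, 5, 6, 3, 4, 2, 7, 1]
Compare positions:
  Node 0: index 0 -> 0 (same)
  Node 1: index 7 -> 7 (same)
  Node 2: index 5 -> 5 (same)
  Node 3: index 1 -> 3 (moved)
  Node 4: index 2 -> 4 (moved)
  Node 5: index 3 -> 1 (moved)
  Node 6: index 4 -> 2 (moved)
  Node 7: index 6 -> 6 (same)
Nodes that changed position: 3 4 5 6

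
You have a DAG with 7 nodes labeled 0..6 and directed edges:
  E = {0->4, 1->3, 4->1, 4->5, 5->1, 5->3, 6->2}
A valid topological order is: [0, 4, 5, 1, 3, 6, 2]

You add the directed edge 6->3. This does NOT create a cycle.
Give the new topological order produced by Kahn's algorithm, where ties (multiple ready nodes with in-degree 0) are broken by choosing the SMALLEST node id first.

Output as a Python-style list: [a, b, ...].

Answer: [0, 4, 5, 1, 6, 2, 3]

Derivation:
Old toposort: [0, 4, 5, 1, 3, 6, 2]
Added edge: 6->3
Position of 6 (5) > position of 3 (4). Must reorder: 6 must now come before 3.
Run Kahn's algorithm (break ties by smallest node id):
  initial in-degrees: [0, 2, 1, 3, 1, 1, 0]
  ready (indeg=0): [0, 6]
  pop 0: indeg[4]->0 | ready=[4, 6] | order so far=[0]
  pop 4: indeg[1]->1; indeg[5]->0 | ready=[5, 6] | order so far=[0, 4]
  pop 5: indeg[1]->0; indeg[3]->2 | ready=[1, 6] | order so far=[0, 4, 5]
  pop 1: indeg[3]->1 | ready=[6] | order so far=[0, 4, 5, 1]
  pop 6: indeg[2]->0; indeg[3]->0 | ready=[2, 3] | order so far=[0, 4, 5, 1, 6]
  pop 2: no out-edges | ready=[3] | order so far=[0, 4, 5, 1, 6, 2]
  pop 3: no out-edges | ready=[] | order so far=[0, 4, 5, 1, 6, 2, 3]
  Result: [0, 4, 5, 1, 6, 2, 3]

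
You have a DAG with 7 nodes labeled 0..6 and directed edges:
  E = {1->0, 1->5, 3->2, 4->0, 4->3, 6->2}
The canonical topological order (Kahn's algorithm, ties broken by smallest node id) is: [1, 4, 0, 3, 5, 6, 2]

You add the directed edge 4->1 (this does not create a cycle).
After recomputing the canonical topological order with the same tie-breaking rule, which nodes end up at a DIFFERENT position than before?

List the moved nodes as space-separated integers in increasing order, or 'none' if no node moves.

Answer: 1 4

Derivation:
Old toposort: [1, 4, 0, 3, 5, 6, 2]
Added edge 4->1
Recompute Kahn (smallest-id tiebreak):
  initial in-degrees: [2, 1, 2, 1, 0, 1, 0]
  ready (indeg=0): [4, 6]
  pop 4: indeg[0]->1; indeg[1]->0; indeg[3]->0 | ready=[1, 3, 6] | order so far=[4]
  pop 1: indeg[0]->0; indeg[5]->0 | ready=[0, 3, 5, 6] | order so far=[4, 1]
  pop 0: no out-edges | ready=[3, 5, 6] | order so far=[4, 1, 0]
  pop 3: indeg[2]->1 | ready=[5, 6] | order so far=[4, 1, 0, 3]
  pop 5: no out-edges | ready=[6] | order so far=[4, 1, 0, 3, 5]
  pop 6: indeg[2]->0 | ready=[2] | order so far=[4, 1, 0, 3, 5, 6]
  pop 2: no out-edges | ready=[] | order so far=[4, 1, 0, 3, 5, 6, 2]
New canonical toposort: [4, 1, 0, 3, 5, 6, 2]
Compare positions:
  Node 0: index 2 -> 2 (same)
  Node 1: index 0 -> 1 (moved)
  Node 2: index 6 -> 6 (same)
  Node 3: index 3 -> 3 (same)
  Node 4: index 1 -> 0 (moved)
  Node 5: index 4 -> 4 (same)
  Node 6: index 5 -> 5 (same)
Nodes that changed position: 1 4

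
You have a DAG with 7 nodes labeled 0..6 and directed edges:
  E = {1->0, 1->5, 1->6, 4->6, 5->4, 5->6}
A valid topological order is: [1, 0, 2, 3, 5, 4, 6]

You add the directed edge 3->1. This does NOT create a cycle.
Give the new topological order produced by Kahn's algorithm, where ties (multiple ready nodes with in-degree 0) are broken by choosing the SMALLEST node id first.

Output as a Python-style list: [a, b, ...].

Old toposort: [1, 0, 2, 3, 5, 4, 6]
Added edge: 3->1
Position of 3 (3) > position of 1 (0). Must reorder: 3 must now come before 1.
Run Kahn's algorithm (break ties by smallest node id):
  initial in-degrees: [1, 1, 0, 0, 1, 1, 3]
  ready (indeg=0): [2, 3]
  pop 2: no out-edges | ready=[3] | order so far=[2]
  pop 3: indeg[1]->0 | ready=[1] | order so far=[2, 3]
  pop 1: indeg[0]->0; indeg[5]->0; indeg[6]->2 | ready=[0, 5] | order so far=[2, 3, 1]
  pop 0: no out-edges | ready=[5] | order so far=[2, 3, 1, 0]
  pop 5: indeg[4]->0; indeg[6]->1 | ready=[4] | order so far=[2, 3, 1, 0, 5]
  pop 4: indeg[6]->0 | ready=[6] | order so far=[2, 3, 1, 0, 5, 4]
  pop 6: no out-edges | ready=[] | order so far=[2, 3, 1, 0, 5, 4, 6]
  Result: [2, 3, 1, 0, 5, 4, 6]

Answer: [2, 3, 1, 0, 5, 4, 6]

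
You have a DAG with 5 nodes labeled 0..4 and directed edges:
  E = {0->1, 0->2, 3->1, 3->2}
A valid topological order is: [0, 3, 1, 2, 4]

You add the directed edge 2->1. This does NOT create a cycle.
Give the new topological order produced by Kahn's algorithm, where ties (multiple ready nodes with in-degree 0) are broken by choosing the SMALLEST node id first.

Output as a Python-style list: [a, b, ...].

Answer: [0, 3, 2, 1, 4]

Derivation:
Old toposort: [0, 3, 1, 2, 4]
Added edge: 2->1
Position of 2 (3) > position of 1 (2). Must reorder: 2 must now come before 1.
Run Kahn's algorithm (break ties by smallest node id):
  initial in-degrees: [0, 3, 2, 0, 0]
  ready (indeg=0): [0, 3, 4]
  pop 0: indeg[1]->2; indeg[2]->1 | ready=[3, 4] | order so far=[0]
  pop 3: indeg[1]->1; indeg[2]->0 | ready=[2, 4] | order so far=[0, 3]
  pop 2: indeg[1]->0 | ready=[1, 4] | order so far=[0, 3, 2]
  pop 1: no out-edges | ready=[4] | order so far=[0, 3, 2, 1]
  pop 4: no out-edges | ready=[] | order so far=[0, 3, 2, 1, 4]
  Result: [0, 3, 2, 1, 4]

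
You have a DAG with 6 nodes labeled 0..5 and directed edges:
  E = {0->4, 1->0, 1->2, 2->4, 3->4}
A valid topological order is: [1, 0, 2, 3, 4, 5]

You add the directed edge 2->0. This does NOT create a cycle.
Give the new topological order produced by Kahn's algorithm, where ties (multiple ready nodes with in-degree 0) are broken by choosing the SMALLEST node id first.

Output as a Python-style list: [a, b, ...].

Answer: [1, 2, 0, 3, 4, 5]

Derivation:
Old toposort: [1, 0, 2, 3, 4, 5]
Added edge: 2->0
Position of 2 (2) > position of 0 (1). Must reorder: 2 must now come before 0.
Run Kahn's algorithm (break ties by smallest node id):
  initial in-degrees: [2, 0, 1, 0, 3, 0]
  ready (indeg=0): [1, 3, 5]
  pop 1: indeg[0]->1; indeg[2]->0 | ready=[2, 3, 5] | order so far=[1]
  pop 2: indeg[0]->0; indeg[4]->2 | ready=[0, 3, 5] | order so far=[1, 2]
  pop 0: indeg[4]->1 | ready=[3, 5] | order so far=[1, 2, 0]
  pop 3: indeg[4]->0 | ready=[4, 5] | order so far=[1, 2, 0, 3]
  pop 4: no out-edges | ready=[5] | order so far=[1, 2, 0, 3, 4]
  pop 5: no out-edges | ready=[] | order so far=[1, 2, 0, 3, 4, 5]
  Result: [1, 2, 0, 3, 4, 5]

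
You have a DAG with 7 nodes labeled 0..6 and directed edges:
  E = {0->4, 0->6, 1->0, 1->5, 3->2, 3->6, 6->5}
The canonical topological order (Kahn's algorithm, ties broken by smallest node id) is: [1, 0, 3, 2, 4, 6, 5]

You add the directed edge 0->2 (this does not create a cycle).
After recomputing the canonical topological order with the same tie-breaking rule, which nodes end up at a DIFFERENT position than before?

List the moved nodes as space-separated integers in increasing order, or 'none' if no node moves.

Answer: none

Derivation:
Old toposort: [1, 0, 3, 2, 4, 6, 5]
Added edge 0->2
Recompute Kahn (smallest-id tiebreak):
  initial in-degrees: [1, 0, 2, 0, 1, 2, 2]
  ready (indeg=0): [1, 3]
  pop 1: indeg[0]->0; indeg[5]->1 | ready=[0, 3] | order so far=[1]
  pop 0: indeg[2]->1; indeg[4]->0; indeg[6]->1 | ready=[3, 4] | order so far=[1, 0]
  pop 3: indeg[2]->0; indeg[6]->0 | ready=[2, 4, 6] | order so far=[1, 0, 3]
  pop 2: no out-edges | ready=[4, 6] | order so far=[1, 0, 3, 2]
  pop 4: no out-edges | ready=[6] | order so far=[1, 0, 3, 2, 4]
  pop 6: indeg[5]->0 | ready=[5] | order so far=[1, 0, 3, 2, 4, 6]
  pop 5: no out-edges | ready=[] | order so far=[1, 0, 3, 2, 4, 6, 5]
New canonical toposort: [1, 0, 3, 2, 4, 6, 5]
Compare positions:
  Node 0: index 1 -> 1 (same)
  Node 1: index 0 -> 0 (same)
  Node 2: index 3 -> 3 (same)
  Node 3: index 2 -> 2 (same)
  Node 4: index 4 -> 4 (same)
  Node 5: index 6 -> 6 (same)
  Node 6: index 5 -> 5 (same)
Nodes that changed position: none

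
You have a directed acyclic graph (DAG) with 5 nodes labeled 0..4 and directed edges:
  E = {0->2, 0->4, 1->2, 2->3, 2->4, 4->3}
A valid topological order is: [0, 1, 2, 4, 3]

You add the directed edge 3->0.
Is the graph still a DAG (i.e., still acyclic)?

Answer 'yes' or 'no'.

Given toposort: [0, 1, 2, 4, 3]
Position of 3: index 4; position of 0: index 0
New edge 3->0: backward (u after v in old order)
Backward edge: old toposort is now invalid. Check if this creates a cycle.
Does 0 already reach 3? Reachable from 0: [0, 2, 3, 4]. YES -> cycle!
Still a DAG? no

Answer: no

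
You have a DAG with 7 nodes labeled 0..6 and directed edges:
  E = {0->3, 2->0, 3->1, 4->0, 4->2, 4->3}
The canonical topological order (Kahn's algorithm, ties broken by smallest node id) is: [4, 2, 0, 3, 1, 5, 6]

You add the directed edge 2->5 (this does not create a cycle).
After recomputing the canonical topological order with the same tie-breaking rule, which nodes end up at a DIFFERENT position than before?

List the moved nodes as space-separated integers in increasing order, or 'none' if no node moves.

Answer: none

Derivation:
Old toposort: [4, 2, 0, 3, 1, 5, 6]
Added edge 2->5
Recompute Kahn (smallest-id tiebreak):
  initial in-degrees: [2, 1, 1, 2, 0, 1, 0]
  ready (indeg=0): [4, 6]
  pop 4: indeg[0]->1; indeg[2]->0; indeg[3]->1 | ready=[2, 6] | order so far=[4]
  pop 2: indeg[0]->0; indeg[5]->0 | ready=[0, 5, 6] | order so far=[4, 2]
  pop 0: indeg[3]->0 | ready=[3, 5, 6] | order so far=[4, 2, 0]
  pop 3: indeg[1]->0 | ready=[1, 5, 6] | order so far=[4, 2, 0, 3]
  pop 1: no out-edges | ready=[5, 6] | order so far=[4, 2, 0, 3, 1]
  pop 5: no out-edges | ready=[6] | order so far=[4, 2, 0, 3, 1, 5]
  pop 6: no out-edges | ready=[] | order so far=[4, 2, 0, 3, 1, 5, 6]
New canonical toposort: [4, 2, 0, 3, 1, 5, 6]
Compare positions:
  Node 0: index 2 -> 2 (same)
  Node 1: index 4 -> 4 (same)
  Node 2: index 1 -> 1 (same)
  Node 3: index 3 -> 3 (same)
  Node 4: index 0 -> 0 (same)
  Node 5: index 5 -> 5 (same)
  Node 6: index 6 -> 6 (same)
Nodes that changed position: none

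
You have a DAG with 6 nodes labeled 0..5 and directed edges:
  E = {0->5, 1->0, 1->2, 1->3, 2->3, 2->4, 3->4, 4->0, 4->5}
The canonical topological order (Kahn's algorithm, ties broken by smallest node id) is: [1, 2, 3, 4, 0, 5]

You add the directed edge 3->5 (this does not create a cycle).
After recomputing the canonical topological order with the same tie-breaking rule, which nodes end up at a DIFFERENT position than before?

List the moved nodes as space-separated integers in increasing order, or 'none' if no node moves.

Answer: none

Derivation:
Old toposort: [1, 2, 3, 4, 0, 5]
Added edge 3->5
Recompute Kahn (smallest-id tiebreak):
  initial in-degrees: [2, 0, 1, 2, 2, 3]
  ready (indeg=0): [1]
  pop 1: indeg[0]->1; indeg[2]->0; indeg[3]->1 | ready=[2] | order so far=[1]
  pop 2: indeg[3]->0; indeg[4]->1 | ready=[3] | order so far=[1, 2]
  pop 3: indeg[4]->0; indeg[5]->2 | ready=[4] | order so far=[1, 2, 3]
  pop 4: indeg[0]->0; indeg[5]->1 | ready=[0] | order so far=[1, 2, 3, 4]
  pop 0: indeg[5]->0 | ready=[5] | order so far=[1, 2, 3, 4, 0]
  pop 5: no out-edges | ready=[] | order so far=[1, 2, 3, 4, 0, 5]
New canonical toposort: [1, 2, 3, 4, 0, 5]
Compare positions:
  Node 0: index 4 -> 4 (same)
  Node 1: index 0 -> 0 (same)
  Node 2: index 1 -> 1 (same)
  Node 3: index 2 -> 2 (same)
  Node 4: index 3 -> 3 (same)
  Node 5: index 5 -> 5 (same)
Nodes that changed position: none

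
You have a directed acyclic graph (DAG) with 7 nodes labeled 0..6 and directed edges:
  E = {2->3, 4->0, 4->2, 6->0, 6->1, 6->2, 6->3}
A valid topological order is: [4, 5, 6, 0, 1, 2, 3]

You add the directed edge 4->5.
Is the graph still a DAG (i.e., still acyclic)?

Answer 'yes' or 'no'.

Given toposort: [4, 5, 6, 0, 1, 2, 3]
Position of 4: index 0; position of 5: index 1
New edge 4->5: forward
Forward edge: respects the existing order. Still a DAG, same toposort still valid.
Still a DAG? yes

Answer: yes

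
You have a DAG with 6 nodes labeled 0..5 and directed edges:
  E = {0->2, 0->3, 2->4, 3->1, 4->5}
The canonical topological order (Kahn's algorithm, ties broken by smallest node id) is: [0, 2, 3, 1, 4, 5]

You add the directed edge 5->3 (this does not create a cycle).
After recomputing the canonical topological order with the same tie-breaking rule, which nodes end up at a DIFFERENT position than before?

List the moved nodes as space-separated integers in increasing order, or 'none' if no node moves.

Answer: 1 3 4 5

Derivation:
Old toposort: [0, 2, 3, 1, 4, 5]
Added edge 5->3
Recompute Kahn (smallest-id tiebreak):
  initial in-degrees: [0, 1, 1, 2, 1, 1]
  ready (indeg=0): [0]
  pop 0: indeg[2]->0; indeg[3]->1 | ready=[2] | order so far=[0]
  pop 2: indeg[4]->0 | ready=[4] | order so far=[0, 2]
  pop 4: indeg[5]->0 | ready=[5] | order so far=[0, 2, 4]
  pop 5: indeg[3]->0 | ready=[3] | order so far=[0, 2, 4, 5]
  pop 3: indeg[1]->0 | ready=[1] | order so far=[0, 2, 4, 5, 3]
  pop 1: no out-edges | ready=[] | order so far=[0, 2, 4, 5, 3, 1]
New canonical toposort: [0, 2, 4, 5, 3, 1]
Compare positions:
  Node 0: index 0 -> 0 (same)
  Node 1: index 3 -> 5 (moved)
  Node 2: index 1 -> 1 (same)
  Node 3: index 2 -> 4 (moved)
  Node 4: index 4 -> 2 (moved)
  Node 5: index 5 -> 3 (moved)
Nodes that changed position: 1 3 4 5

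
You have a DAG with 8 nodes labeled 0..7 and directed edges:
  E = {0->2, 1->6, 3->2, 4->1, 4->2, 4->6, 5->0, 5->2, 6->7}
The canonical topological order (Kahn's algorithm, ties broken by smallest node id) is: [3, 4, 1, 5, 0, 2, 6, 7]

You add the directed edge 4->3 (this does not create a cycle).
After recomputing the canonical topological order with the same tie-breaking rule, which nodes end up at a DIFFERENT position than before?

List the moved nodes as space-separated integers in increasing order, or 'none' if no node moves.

Old toposort: [3, 4, 1, 5, 0, 2, 6, 7]
Added edge 4->3
Recompute Kahn (smallest-id tiebreak):
  initial in-degrees: [1, 1, 4, 1, 0, 0, 2, 1]
  ready (indeg=0): [4, 5]
  pop 4: indeg[1]->0; indeg[2]->3; indeg[3]->0; indeg[6]->1 | ready=[1, 3, 5] | order so far=[4]
  pop 1: indeg[6]->0 | ready=[3, 5, 6] | order so far=[4, 1]
  pop 3: indeg[2]->2 | ready=[5, 6] | order so far=[4, 1, 3]
  pop 5: indeg[0]->0; indeg[2]->1 | ready=[0, 6] | order so far=[4, 1, 3, 5]
  pop 0: indeg[2]->0 | ready=[2, 6] | order so far=[4, 1, 3, 5, 0]
  pop 2: no out-edges | ready=[6] | order so far=[4, 1, 3, 5, 0, 2]
  pop 6: indeg[7]->0 | ready=[7] | order so far=[4, 1, 3, 5, 0, 2, 6]
  pop 7: no out-edges | ready=[] | order so far=[4, 1, 3, 5, 0, 2, 6, 7]
New canonical toposort: [4, 1, 3, 5, 0, 2, 6, 7]
Compare positions:
  Node 0: index 4 -> 4 (same)
  Node 1: index 2 -> 1 (moved)
  Node 2: index 5 -> 5 (same)
  Node 3: index 0 -> 2 (moved)
  Node 4: index 1 -> 0 (moved)
  Node 5: index 3 -> 3 (same)
  Node 6: index 6 -> 6 (same)
  Node 7: index 7 -> 7 (same)
Nodes that changed position: 1 3 4

Answer: 1 3 4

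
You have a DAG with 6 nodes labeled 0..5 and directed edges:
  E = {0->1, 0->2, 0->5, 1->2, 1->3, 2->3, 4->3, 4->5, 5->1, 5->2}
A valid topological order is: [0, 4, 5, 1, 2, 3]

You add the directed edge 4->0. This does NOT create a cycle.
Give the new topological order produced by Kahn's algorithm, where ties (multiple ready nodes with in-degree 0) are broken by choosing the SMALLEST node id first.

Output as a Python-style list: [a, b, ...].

Old toposort: [0, 4, 5, 1, 2, 3]
Added edge: 4->0
Position of 4 (1) > position of 0 (0). Must reorder: 4 must now come before 0.
Run Kahn's algorithm (break ties by smallest node id):
  initial in-degrees: [1, 2, 3, 3, 0, 2]
  ready (indeg=0): [4]
  pop 4: indeg[0]->0; indeg[3]->2; indeg[5]->1 | ready=[0] | order so far=[4]
  pop 0: indeg[1]->1; indeg[2]->2; indeg[5]->0 | ready=[5] | order so far=[4, 0]
  pop 5: indeg[1]->0; indeg[2]->1 | ready=[1] | order so far=[4, 0, 5]
  pop 1: indeg[2]->0; indeg[3]->1 | ready=[2] | order so far=[4, 0, 5, 1]
  pop 2: indeg[3]->0 | ready=[3] | order so far=[4, 0, 5, 1, 2]
  pop 3: no out-edges | ready=[] | order so far=[4, 0, 5, 1, 2, 3]
  Result: [4, 0, 5, 1, 2, 3]

Answer: [4, 0, 5, 1, 2, 3]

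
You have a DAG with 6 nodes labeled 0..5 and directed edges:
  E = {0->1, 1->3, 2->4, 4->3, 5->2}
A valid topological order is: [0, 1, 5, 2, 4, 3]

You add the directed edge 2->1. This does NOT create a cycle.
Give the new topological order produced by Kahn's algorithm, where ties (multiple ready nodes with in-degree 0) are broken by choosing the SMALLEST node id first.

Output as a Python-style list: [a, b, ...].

Answer: [0, 5, 2, 1, 4, 3]

Derivation:
Old toposort: [0, 1, 5, 2, 4, 3]
Added edge: 2->1
Position of 2 (3) > position of 1 (1). Must reorder: 2 must now come before 1.
Run Kahn's algorithm (break ties by smallest node id):
  initial in-degrees: [0, 2, 1, 2, 1, 0]
  ready (indeg=0): [0, 5]
  pop 0: indeg[1]->1 | ready=[5] | order so far=[0]
  pop 5: indeg[2]->0 | ready=[2] | order so far=[0, 5]
  pop 2: indeg[1]->0; indeg[4]->0 | ready=[1, 4] | order so far=[0, 5, 2]
  pop 1: indeg[3]->1 | ready=[4] | order so far=[0, 5, 2, 1]
  pop 4: indeg[3]->0 | ready=[3] | order so far=[0, 5, 2, 1, 4]
  pop 3: no out-edges | ready=[] | order so far=[0, 5, 2, 1, 4, 3]
  Result: [0, 5, 2, 1, 4, 3]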